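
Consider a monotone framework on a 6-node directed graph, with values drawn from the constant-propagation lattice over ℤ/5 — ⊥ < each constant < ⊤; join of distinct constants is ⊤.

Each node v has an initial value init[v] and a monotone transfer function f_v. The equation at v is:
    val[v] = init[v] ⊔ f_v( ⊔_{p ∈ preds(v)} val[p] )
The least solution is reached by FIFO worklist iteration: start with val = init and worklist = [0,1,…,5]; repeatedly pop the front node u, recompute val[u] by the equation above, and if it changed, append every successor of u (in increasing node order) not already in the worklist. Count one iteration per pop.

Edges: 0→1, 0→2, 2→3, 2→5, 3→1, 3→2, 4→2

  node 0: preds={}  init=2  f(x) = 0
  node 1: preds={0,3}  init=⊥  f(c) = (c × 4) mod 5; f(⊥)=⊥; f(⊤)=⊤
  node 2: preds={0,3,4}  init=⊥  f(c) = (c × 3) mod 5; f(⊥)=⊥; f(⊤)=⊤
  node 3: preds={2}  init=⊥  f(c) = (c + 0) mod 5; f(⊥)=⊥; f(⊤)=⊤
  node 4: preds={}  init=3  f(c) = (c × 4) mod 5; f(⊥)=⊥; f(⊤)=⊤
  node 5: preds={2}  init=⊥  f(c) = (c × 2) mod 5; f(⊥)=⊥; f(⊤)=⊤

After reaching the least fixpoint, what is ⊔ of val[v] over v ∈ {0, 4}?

Trace (8 dequeues):
  [1] u=0 | in ⊥ | out ⊤ | prev 2 | push {}
  [2] u=1 | in ⊤ | out ⊤ | prev ⊥ | push {}
  [3] u=2 | in ⊤ | out ⊤ | prev ⊥ | push {}
  [4] u=3 | in ⊤ | out ⊤ | prev ⊥ | push {1,2}
  [5] u=4 | in ⊥ | out 3 | ==
  [6] u=5 | in ⊤ | out ⊤ | prev ⊥ | push {}
  [7] u=1 | in ⊤ | out ⊤ | ==
  [8] u=2 | in ⊤ | out ⊤ | ==

Converged values:
  [0] ⊤
  [1] ⊤
  [2] ⊤
  [3] ⊤
  [4] 3
  [5] ⊤

⊤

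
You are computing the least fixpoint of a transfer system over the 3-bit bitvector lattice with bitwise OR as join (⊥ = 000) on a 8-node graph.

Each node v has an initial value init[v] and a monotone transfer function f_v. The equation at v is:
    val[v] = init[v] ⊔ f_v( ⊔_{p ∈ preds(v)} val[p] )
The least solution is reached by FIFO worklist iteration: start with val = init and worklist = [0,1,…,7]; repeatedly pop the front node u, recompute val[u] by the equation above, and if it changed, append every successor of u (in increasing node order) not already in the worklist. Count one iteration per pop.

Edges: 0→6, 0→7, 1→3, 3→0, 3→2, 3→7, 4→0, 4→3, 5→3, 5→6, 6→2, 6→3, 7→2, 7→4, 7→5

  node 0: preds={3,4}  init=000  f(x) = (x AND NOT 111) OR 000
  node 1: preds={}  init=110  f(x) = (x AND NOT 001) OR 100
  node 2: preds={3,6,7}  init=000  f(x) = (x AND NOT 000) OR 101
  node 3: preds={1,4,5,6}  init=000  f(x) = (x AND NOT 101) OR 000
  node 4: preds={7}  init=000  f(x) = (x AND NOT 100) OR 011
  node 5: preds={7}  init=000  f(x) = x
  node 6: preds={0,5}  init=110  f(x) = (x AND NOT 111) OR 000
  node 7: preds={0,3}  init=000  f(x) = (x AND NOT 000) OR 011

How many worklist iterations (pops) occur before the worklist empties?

Worklist (15 pops):
  #1 pop 0: in=000 → 000 (no change)
  #2 pop 1: in=000 → 110 (no change)
  #3 pop 2: in=110 → 111 (was 000); enqueue []
  #4 pop 3: in=110 → 010 (was 000); enqueue [0,2]
  #5 pop 4: in=000 → 011 (was 000); enqueue [3]
  #6 pop 5: in=000 → 000 (no change)
  #7 pop 6: in=000 → 110 (no change)
  #8 pop 7: in=010 → 011 (was 000); enqueue [4,5]
  #9 pop 0: in=011 → 000 (no change)
  #10 pop 2: in=111 → 111 (no change)
  #11 pop 3: in=111 → 010 (no change)
  #12 pop 4: in=011 → 011 (no change)
  #13 pop 5: in=011 → 011 (was 000); enqueue [3,6]
  #14 pop 3: in=111 → 010 (no change)
  #15 pop 6: in=011 → 110 (no change)

Fixpoint:
  val[0] = 000
  val[1] = 110
  val[2] = 111
  val[3] = 010
  val[4] = 011
  val[5] = 011
  val[6] = 110
  val[7] = 011

15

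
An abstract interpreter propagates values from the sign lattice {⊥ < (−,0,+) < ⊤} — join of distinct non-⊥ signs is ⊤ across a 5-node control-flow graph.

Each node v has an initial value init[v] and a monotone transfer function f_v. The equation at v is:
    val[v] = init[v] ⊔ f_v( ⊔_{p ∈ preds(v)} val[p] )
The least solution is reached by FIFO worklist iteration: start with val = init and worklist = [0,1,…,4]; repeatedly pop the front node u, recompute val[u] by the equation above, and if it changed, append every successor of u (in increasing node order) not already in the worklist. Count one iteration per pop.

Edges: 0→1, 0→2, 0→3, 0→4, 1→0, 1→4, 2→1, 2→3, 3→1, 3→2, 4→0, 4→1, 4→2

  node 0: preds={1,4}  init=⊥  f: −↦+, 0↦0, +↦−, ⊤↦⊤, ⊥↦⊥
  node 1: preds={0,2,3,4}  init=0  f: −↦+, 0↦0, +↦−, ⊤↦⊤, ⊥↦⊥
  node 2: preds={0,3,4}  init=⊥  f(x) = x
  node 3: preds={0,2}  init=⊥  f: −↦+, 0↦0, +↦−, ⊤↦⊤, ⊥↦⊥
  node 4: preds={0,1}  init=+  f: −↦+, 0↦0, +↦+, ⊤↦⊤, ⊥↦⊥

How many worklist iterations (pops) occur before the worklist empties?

Worklist (8 pops):
  #1 pop 0: in=⊤ → ⊤ (was ⊥); enqueue []
  #2 pop 1: in=⊤ → ⊤ (was 0); enqueue [0]
  #3 pop 2: in=⊤ → ⊤ (was ⊥); enqueue [1]
  #4 pop 3: in=⊤ → ⊤ (was ⊥); enqueue [2]
  #5 pop 4: in=⊤ → ⊤ (was +); enqueue []
  #6 pop 0: in=⊤ → ⊤ (no change)
  #7 pop 1: in=⊤ → ⊤ (no change)
  #8 pop 2: in=⊤ → ⊤ (no change)

Fixpoint:
  val[0] = ⊤
  val[1] = ⊤
  val[2] = ⊤
  val[3] = ⊤
  val[4] = ⊤

8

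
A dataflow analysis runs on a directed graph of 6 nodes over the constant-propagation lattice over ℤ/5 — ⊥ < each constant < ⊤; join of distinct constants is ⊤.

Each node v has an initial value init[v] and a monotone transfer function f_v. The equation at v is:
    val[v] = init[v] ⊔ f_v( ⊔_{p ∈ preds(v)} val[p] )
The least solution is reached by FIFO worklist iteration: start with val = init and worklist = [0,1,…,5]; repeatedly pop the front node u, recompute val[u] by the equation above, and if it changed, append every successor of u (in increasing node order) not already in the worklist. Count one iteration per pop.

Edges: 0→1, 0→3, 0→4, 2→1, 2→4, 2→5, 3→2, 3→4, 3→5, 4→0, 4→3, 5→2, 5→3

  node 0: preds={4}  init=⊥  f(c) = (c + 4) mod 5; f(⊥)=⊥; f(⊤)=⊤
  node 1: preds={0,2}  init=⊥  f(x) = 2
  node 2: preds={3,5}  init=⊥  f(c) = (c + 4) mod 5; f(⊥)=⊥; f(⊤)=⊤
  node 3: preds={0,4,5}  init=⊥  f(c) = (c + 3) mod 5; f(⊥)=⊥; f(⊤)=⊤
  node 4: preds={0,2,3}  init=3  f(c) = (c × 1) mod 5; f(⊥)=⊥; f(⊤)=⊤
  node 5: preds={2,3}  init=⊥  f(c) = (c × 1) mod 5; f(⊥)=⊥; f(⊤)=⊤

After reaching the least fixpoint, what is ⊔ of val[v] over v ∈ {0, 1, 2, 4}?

⊤

Iteration log — 12 steps:
  step 1. node 0  ⊔preds=3  new=2  old=⊥  +wl: 
  step 2. node 1  ⊔preds=2  new=2  old=⊥  +wl: 
  step 3. node 2  ⊔preds=⊥  new=⊥  stable
  step 4. node 3  ⊔preds=⊤  new=⊤  old=⊥  +wl: 2
  step 5. node 4  ⊔preds=⊤  new=⊤  old=3  +wl: 0,3
  step 6. node 5  ⊔preds=⊤  new=⊤  old=⊥  +wl: 
  step 7. node 2  ⊔preds=⊤  new=⊤  old=⊥  +wl: 1,4,5
  step 8. node 0  ⊔preds=⊤  new=⊤  old=2  +wl: 
  step 9. node 3  ⊔preds=⊤  new=⊤  stable
  step 10. node 1  ⊔preds=⊤  new=2  stable
  step 11. node 4  ⊔preds=⊤  new=⊤  stable
  step 12. node 5  ⊔preds=⊤  new=⊤  stable

Least fixpoint reached:
  node 0: ⊤
  node 1: 2
  node 2: ⊤
  node 3: ⊤
  node 4: ⊤
  node 5: ⊤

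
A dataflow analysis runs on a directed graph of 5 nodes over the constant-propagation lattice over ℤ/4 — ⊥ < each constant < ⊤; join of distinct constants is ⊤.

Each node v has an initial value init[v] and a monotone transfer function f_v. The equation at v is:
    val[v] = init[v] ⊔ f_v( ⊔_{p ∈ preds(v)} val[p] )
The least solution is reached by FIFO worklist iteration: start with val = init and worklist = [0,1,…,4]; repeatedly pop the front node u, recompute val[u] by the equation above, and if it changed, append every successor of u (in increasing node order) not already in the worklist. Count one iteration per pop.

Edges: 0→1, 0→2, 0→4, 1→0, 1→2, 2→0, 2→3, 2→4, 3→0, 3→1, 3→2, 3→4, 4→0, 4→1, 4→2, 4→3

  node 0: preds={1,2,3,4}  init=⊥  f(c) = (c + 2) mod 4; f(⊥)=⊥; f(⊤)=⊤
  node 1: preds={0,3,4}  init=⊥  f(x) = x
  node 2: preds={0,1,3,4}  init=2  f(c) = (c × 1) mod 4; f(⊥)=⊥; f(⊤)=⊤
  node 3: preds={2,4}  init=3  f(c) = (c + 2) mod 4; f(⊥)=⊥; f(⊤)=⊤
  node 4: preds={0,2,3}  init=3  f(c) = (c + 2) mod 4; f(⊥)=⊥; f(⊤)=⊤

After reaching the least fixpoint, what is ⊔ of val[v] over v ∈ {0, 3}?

⊤

Iteration log — 9 steps:
  step 1. node 0  ⊔preds=⊤  new=⊤  old=⊥  +wl: 
  step 2. node 1  ⊔preds=⊤  new=⊤  old=⊥  +wl: 0
  step 3. node 2  ⊔preds=⊤  new=⊤  old=2  +wl: 
  step 4. node 3  ⊔preds=⊤  new=⊤  old=3  +wl: 1,2
  step 5. node 4  ⊔preds=⊤  new=⊤  old=3  +wl: 3
  step 6. node 0  ⊔preds=⊤  new=⊤  stable
  step 7. node 1  ⊔preds=⊤  new=⊤  stable
  step 8. node 2  ⊔preds=⊤  new=⊤  stable
  step 9. node 3  ⊔preds=⊤  new=⊤  stable

Least fixpoint reached:
  node 0: ⊤
  node 1: ⊤
  node 2: ⊤
  node 3: ⊤
  node 4: ⊤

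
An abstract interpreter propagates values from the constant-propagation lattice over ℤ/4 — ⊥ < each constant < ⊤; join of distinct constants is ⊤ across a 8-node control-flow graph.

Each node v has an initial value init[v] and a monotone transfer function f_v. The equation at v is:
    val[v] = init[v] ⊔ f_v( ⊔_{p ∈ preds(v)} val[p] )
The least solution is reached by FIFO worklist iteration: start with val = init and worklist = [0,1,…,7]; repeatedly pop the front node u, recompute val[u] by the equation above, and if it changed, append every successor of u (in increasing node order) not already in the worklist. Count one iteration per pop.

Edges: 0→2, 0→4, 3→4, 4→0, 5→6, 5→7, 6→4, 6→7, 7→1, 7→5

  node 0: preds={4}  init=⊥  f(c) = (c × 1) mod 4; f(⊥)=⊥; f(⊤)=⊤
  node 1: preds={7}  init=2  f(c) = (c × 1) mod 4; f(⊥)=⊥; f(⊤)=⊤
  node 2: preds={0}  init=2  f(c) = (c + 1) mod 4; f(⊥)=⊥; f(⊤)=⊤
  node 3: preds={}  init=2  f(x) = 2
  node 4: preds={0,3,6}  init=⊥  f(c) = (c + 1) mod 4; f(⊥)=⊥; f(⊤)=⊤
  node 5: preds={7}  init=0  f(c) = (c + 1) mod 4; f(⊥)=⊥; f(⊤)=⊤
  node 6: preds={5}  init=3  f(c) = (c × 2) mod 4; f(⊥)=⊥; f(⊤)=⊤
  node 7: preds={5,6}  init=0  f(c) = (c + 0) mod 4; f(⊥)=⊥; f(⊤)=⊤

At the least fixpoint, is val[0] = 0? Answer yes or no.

Worklist (13 pops):
  #1 pop 0: in=⊥ → ⊥ (no change)
  #2 pop 1: in=0 → ⊤ (was 2); enqueue []
  #3 pop 2: in=⊥ → 2 (no change)
  #4 pop 3: in=⊥ → 2 (no change)
  #5 pop 4: in=⊤ → ⊤ (was ⊥); enqueue [0]
  #6 pop 5: in=0 → ⊤ (was 0); enqueue []
  #7 pop 6: in=⊤ → ⊤ (was 3); enqueue [4]
  #8 pop 7: in=⊤ → ⊤ (was 0); enqueue [1,5]
  #9 pop 0: in=⊤ → ⊤ (was ⊥); enqueue [2]
  #10 pop 4: in=⊤ → ⊤ (no change)
  #11 pop 1: in=⊤ → ⊤ (no change)
  #12 pop 5: in=⊤ → ⊤ (no change)
  #13 pop 2: in=⊤ → ⊤ (was 2); enqueue []

Fixpoint:
  val[0] = ⊤
  val[1] = ⊤
  val[2] = ⊤
  val[3] = 2
  val[4] = ⊤
  val[5] = ⊤
  val[6] = ⊤
  val[7] = ⊤

no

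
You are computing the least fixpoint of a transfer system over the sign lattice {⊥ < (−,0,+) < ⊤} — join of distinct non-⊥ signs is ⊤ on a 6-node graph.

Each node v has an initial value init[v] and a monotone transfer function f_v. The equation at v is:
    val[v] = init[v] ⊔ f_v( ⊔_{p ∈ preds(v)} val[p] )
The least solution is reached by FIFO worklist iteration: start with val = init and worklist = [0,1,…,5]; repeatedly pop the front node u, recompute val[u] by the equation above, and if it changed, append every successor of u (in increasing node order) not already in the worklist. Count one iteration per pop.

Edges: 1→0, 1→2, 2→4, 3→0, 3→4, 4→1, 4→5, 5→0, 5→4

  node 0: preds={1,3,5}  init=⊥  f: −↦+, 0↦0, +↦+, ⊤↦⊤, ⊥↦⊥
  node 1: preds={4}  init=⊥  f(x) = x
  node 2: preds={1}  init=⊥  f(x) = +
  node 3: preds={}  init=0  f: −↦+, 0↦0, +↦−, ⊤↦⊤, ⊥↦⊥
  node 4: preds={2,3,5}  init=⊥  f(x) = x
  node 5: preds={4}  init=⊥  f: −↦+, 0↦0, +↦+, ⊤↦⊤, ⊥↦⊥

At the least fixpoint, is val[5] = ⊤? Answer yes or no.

yes

Trace (10 dequeues):
  [1] u=0 | in 0 | out 0 | prev ⊥ | push {}
  [2] u=1 | in ⊥ | out ⊥ | ==
  [3] u=2 | in ⊥ | out + | prev ⊥ | push {}
  [4] u=3 | in ⊥ | out 0 | ==
  [5] u=4 | in ⊤ | out ⊤ | prev ⊥ | push {1}
  [6] u=5 | in ⊤ | out ⊤ | prev ⊥ | push {0,4}
  [7] u=1 | in ⊤ | out ⊤ | prev ⊥ | push {2}
  [8] u=0 | in ⊤ | out ⊤ | prev 0 | push {}
  [9] u=4 | in ⊤ | out ⊤ | ==
  [10] u=2 | in ⊤ | out + | ==

Converged values:
  [0] ⊤
  [1] ⊤
  [2] +
  [3] 0
  [4] ⊤
  [5] ⊤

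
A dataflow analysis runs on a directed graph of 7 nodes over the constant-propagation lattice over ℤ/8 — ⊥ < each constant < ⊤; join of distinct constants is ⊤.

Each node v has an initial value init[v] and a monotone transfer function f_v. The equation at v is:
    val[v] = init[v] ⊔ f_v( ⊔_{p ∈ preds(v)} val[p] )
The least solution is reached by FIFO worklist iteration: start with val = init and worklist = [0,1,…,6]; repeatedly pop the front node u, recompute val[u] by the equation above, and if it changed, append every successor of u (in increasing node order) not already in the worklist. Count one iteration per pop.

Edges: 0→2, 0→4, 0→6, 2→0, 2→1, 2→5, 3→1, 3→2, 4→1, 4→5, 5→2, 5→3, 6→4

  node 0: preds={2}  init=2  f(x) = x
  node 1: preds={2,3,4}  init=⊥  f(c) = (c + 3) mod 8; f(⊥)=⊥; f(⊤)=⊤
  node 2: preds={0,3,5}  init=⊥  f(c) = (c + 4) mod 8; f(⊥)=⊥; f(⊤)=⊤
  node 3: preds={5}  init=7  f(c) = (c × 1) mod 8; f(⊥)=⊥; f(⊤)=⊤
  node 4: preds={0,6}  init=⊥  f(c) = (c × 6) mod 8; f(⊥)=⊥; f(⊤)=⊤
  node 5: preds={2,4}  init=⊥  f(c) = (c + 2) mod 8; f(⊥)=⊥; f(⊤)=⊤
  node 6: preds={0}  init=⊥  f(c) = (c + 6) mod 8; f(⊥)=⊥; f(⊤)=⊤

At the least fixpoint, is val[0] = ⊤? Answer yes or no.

Iteration log — 17 steps:
  step 1. node 0  ⊔preds=⊥  new=2  stable
  step 2. node 1  ⊔preds=7  new=2  old=⊥  +wl: 
  step 3. node 2  ⊔preds=⊤  new=⊤  old=⊥  +wl: 0,1
  step 4. node 3  ⊔preds=⊥  new=7  stable
  step 5. node 4  ⊔preds=2  new=4  old=⊥  +wl: 
  step 6. node 5  ⊔preds=⊤  new=⊤  old=⊥  +wl: 2,3
  step 7. node 6  ⊔preds=2  new=0  old=⊥  +wl: 4
  step 8. node 0  ⊔preds=⊤  new=⊤  old=2  +wl: 6
  step 9. node 1  ⊔preds=⊤  new=⊤  old=2  +wl: 
  step 10. node 2  ⊔preds=⊤  new=⊤  stable
  step 11. node 3  ⊔preds=⊤  new=⊤  old=7  +wl: 1,2
  step 12. node 4  ⊔preds=⊤  new=⊤  old=4  +wl: 5
  step 13. node 6  ⊔preds=⊤  new=⊤  old=0  +wl: 4
  step 14. node 1  ⊔preds=⊤  new=⊤  stable
  step 15. node 2  ⊔preds=⊤  new=⊤  stable
  step 16. node 5  ⊔preds=⊤  new=⊤  stable
  step 17. node 4  ⊔preds=⊤  new=⊤  stable

Least fixpoint reached:
  node 0: ⊤
  node 1: ⊤
  node 2: ⊤
  node 3: ⊤
  node 4: ⊤
  node 5: ⊤
  node 6: ⊤

yes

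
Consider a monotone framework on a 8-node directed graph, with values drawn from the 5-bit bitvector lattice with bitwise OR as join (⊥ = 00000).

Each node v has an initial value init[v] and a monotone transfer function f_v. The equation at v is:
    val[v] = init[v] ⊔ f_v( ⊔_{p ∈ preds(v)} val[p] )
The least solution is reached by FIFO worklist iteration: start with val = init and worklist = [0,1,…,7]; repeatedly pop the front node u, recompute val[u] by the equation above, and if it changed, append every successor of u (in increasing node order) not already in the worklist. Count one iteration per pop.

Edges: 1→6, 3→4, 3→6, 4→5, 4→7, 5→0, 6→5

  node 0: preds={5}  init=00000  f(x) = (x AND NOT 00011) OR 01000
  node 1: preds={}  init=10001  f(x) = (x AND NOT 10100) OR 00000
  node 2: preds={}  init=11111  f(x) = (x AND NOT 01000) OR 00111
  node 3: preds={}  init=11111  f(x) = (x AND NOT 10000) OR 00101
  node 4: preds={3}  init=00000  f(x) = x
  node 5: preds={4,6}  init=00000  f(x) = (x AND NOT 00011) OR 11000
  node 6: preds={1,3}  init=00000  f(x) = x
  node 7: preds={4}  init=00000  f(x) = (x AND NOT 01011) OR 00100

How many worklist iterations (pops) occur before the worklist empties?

10

Worklist (10 pops):
  #1 pop 0: in=00000 → 01000 (was 00000); enqueue []
  #2 pop 1: in=00000 → 10001 (no change)
  #3 pop 2: in=00000 → 11111 (no change)
  #4 pop 3: in=00000 → 11111 (no change)
  #5 pop 4: in=11111 → 11111 (was 00000); enqueue []
  #6 pop 5: in=11111 → 11100 (was 00000); enqueue [0]
  #7 pop 6: in=11111 → 11111 (was 00000); enqueue [5]
  #8 pop 7: in=11111 → 10100 (was 00000); enqueue []
  #9 pop 0: in=11100 → 11100 (was 01000); enqueue []
  #10 pop 5: in=11111 → 11100 (no change)

Fixpoint:
  val[0] = 11100
  val[1] = 10001
  val[2] = 11111
  val[3] = 11111
  val[4] = 11111
  val[5] = 11100
  val[6] = 11111
  val[7] = 10100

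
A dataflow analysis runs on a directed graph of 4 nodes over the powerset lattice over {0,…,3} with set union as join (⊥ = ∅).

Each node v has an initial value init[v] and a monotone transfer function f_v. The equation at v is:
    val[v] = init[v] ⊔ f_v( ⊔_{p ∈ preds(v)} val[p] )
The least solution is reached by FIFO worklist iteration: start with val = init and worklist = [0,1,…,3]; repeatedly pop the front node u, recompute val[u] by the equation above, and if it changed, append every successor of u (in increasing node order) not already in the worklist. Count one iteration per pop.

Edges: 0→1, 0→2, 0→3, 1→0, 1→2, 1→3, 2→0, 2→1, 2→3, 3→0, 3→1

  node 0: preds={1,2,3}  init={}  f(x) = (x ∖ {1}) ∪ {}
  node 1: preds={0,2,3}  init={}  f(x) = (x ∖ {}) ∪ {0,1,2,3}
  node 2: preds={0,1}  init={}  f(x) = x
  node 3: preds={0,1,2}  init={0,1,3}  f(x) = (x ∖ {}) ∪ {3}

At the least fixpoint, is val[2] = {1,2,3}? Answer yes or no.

Trace (8 dequeues):
  [1] u=0 | in {0,1,3} | out {0,3} | prev {} | push {}
  [2] u=1 | in {0,1,3} | out {0,1,2,3} | prev {} | push {0}
  [3] u=2 | in {0,1,2,3} | out {0,1,2,3} | prev {} | push {1}
  [4] u=3 | in {0,1,2,3} | out {0,1,2,3} | prev {0,1,3} | push {}
  [5] u=0 | in {0,1,2,3} | out {0,2,3} | prev {0,3} | push {2,3}
  [6] u=1 | in {0,1,2,3} | out {0,1,2,3} | ==
  [7] u=2 | in {0,1,2,3} | out {0,1,2,3} | ==
  [8] u=3 | in {0,1,2,3} | out {0,1,2,3} | ==

Converged values:
  [0] {0,2,3}
  [1] {0,1,2,3}
  [2] {0,1,2,3}
  [3] {0,1,2,3}

no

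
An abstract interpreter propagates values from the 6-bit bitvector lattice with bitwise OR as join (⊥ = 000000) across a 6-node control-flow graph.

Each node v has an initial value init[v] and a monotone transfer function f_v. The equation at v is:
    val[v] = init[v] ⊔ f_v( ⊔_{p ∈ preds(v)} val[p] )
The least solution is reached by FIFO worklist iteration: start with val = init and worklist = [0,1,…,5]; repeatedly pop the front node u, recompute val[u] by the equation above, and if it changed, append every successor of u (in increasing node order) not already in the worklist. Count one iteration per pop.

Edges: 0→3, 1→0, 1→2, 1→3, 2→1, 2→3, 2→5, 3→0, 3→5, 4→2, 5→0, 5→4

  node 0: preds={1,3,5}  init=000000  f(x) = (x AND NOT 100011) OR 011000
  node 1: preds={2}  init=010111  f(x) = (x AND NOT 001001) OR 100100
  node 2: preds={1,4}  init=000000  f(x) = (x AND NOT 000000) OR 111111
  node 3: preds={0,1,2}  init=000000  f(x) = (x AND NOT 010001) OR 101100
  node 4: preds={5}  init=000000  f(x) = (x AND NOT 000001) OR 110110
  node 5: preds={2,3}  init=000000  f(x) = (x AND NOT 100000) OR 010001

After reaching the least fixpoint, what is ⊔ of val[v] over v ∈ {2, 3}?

111111

Trace (11 dequeues):
  [1] u=0 | in 010111 | out 011100 | prev 000000 | push {}
  [2] u=1 | in 000000 | out 110111 | prev 010111 | push {0}
  [3] u=2 | in 110111 | out 111111 | prev 000000 | push {1}
  [4] u=3 | in 111111 | out 101110 | prev 000000 | push {}
  [5] u=4 | in 000000 | out 110110 | prev 000000 | push {2}
  [6] u=5 | in 111111 | out 011111 | prev 000000 | push {4}
  [7] u=0 | in 111111 | out 011100 | ==
  [8] u=1 | in 111111 | out 110111 | ==
  [9] u=2 | in 110111 | out 111111 | ==
  [10] u=4 | in 011111 | out 111110 | prev 110110 | push {2}
  [11] u=2 | in 111111 | out 111111 | ==

Converged values:
  [0] 011100
  [1] 110111
  [2] 111111
  [3] 101110
  [4] 111110
  [5] 011111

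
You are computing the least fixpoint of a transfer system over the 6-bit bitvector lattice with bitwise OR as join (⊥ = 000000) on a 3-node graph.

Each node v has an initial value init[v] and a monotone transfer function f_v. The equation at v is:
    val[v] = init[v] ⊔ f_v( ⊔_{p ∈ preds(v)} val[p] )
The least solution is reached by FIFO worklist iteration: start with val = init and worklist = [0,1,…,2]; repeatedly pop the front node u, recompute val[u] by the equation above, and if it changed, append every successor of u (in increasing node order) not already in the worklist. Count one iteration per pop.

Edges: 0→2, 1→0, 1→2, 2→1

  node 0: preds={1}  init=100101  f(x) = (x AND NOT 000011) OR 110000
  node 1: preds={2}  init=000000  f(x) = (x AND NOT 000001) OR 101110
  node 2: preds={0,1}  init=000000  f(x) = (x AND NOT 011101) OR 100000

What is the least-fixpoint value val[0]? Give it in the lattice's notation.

Worklist (6 pops):
  #1 pop 0: in=000000 → 110101 (was 100101); enqueue []
  #2 pop 1: in=000000 → 101110 (was 000000); enqueue [0]
  #3 pop 2: in=111111 → 100010 (was 000000); enqueue [1]
  #4 pop 0: in=101110 → 111101 (was 110101); enqueue [2]
  #5 pop 1: in=100010 → 101110 (no change)
  #6 pop 2: in=111111 → 100010 (no change)

Fixpoint:
  val[0] = 111101
  val[1] = 101110
  val[2] = 100010

111101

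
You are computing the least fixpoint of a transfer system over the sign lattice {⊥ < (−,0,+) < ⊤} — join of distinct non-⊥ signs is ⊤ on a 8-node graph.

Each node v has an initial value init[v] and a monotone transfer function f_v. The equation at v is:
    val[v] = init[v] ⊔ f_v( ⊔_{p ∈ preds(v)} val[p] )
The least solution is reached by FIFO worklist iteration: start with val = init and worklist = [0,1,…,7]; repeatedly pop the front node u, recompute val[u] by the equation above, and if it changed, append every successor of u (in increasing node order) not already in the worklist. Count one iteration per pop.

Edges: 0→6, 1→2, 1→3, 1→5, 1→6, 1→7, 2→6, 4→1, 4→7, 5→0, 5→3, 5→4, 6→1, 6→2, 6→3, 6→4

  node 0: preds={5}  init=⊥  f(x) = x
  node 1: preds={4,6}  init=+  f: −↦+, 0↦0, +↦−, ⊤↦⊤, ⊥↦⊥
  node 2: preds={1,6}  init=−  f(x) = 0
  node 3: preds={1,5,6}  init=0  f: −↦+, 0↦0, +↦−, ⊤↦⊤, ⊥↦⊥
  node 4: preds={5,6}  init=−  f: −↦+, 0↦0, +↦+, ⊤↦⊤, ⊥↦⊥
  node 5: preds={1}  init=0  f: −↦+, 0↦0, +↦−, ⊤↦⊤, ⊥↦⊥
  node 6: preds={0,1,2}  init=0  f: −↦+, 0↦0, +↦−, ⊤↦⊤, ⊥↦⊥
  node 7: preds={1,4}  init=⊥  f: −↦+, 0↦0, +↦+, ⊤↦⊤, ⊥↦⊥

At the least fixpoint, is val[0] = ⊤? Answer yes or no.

Worklist (14 pops):
  #1 pop 0: in=0 → 0 (was ⊥); enqueue []
  #2 pop 1: in=⊤ → ⊤ (was +); enqueue []
  #3 pop 2: in=⊤ → ⊤ (was −); enqueue []
  #4 pop 3: in=⊤ → ⊤ (was 0); enqueue []
  #5 pop 4: in=0 → ⊤ (was −); enqueue [1]
  #6 pop 5: in=⊤ → ⊤ (was 0); enqueue [0,3,4]
  #7 pop 6: in=⊤ → ⊤ (was 0); enqueue [2]
  #8 pop 7: in=⊤ → ⊤ (was ⊥); enqueue []
  #9 pop 1: in=⊤ → ⊤ (no change)
  #10 pop 0: in=⊤ → ⊤ (was 0); enqueue [6]
  #11 pop 3: in=⊤ → ⊤ (no change)
  #12 pop 4: in=⊤ → ⊤ (no change)
  #13 pop 2: in=⊤ → ⊤ (no change)
  #14 pop 6: in=⊤ → ⊤ (no change)

Fixpoint:
  val[0] = ⊤
  val[1] = ⊤
  val[2] = ⊤
  val[3] = ⊤
  val[4] = ⊤
  val[5] = ⊤
  val[6] = ⊤
  val[7] = ⊤

yes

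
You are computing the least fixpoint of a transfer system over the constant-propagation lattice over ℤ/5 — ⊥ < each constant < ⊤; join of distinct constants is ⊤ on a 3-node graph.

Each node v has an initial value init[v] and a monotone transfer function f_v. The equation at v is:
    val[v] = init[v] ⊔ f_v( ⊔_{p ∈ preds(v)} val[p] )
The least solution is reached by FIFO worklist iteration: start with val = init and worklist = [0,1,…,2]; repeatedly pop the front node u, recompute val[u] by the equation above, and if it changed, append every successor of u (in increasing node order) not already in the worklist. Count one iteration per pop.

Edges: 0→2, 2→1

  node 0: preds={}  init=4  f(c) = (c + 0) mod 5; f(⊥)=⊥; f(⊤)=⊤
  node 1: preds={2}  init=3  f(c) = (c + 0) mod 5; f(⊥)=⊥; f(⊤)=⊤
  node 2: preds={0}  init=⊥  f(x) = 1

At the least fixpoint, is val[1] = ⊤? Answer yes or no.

yes

Trace (4 dequeues):
  [1] u=0 | in ⊥ | out 4 | ==
  [2] u=1 | in ⊥ | out 3 | ==
  [3] u=2 | in 4 | out 1 | prev ⊥ | push {1}
  [4] u=1 | in 1 | out ⊤ | prev 3 | push {}

Converged values:
  [0] 4
  [1] ⊤
  [2] 1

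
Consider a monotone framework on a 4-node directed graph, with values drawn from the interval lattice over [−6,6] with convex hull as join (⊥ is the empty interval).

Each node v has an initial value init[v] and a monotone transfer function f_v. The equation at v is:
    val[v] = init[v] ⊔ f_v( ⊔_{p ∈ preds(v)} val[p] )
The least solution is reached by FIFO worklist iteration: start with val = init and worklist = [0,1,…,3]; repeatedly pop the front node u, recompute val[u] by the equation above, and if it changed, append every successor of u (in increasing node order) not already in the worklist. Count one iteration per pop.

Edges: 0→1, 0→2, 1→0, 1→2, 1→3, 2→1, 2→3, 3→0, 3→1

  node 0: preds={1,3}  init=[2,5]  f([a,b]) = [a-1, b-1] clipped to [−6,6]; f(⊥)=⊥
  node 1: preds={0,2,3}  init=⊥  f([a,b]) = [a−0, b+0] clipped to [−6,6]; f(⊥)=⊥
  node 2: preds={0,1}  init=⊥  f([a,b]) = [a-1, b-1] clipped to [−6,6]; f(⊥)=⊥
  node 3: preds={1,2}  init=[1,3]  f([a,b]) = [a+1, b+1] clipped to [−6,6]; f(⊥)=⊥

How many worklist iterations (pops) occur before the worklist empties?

Trace (29 dequeues):
  [1] u=0 | in [1,3] | out [0,5] | prev [2,5] | push {}
  [2] u=1 | in [0,5] | out [0,5] | prev ⊥ | push {0}
  [3] u=2 | in [0,5] | out [-1,4] | prev ⊥ | push {1}
  [4] u=3 | in [-1,5] | out [0,6] | prev [1,3] | push {}
  [5] u=0 | in [0,6] | out [-1,5] | prev [0,5] | push {2}
  [6] u=1 | in [-1,6] | out [-1,6] | prev [0,5] | push {0,3}
  [7] u=2 | in [-1,6] | out [-2,5] | prev [-1,4] | push {1}
  [8] u=0 | in [-1,6] | out [-2,5] | prev [-1,5] | push {2}
  [9] u=3 | in [-2,6] | out [-1,6] | prev [0,6] | push {0}
  [10] u=1 | in [-2,6] | out [-2,6] | prev [-1,6] | push {3}
  [11] u=2 | in [-2,6] | out [-3,5] | prev [-2,5] | push {1}
  [12] u=0 | in [-2,6] | out [-3,5] | prev [-2,5] | push {2}
  [13] u=3 | in [-3,6] | out [-2,6] | prev [-1,6] | push {0}
  [14] u=1 | in [-3,6] | out [-3,6] | prev [-2,6] | push {3}
  [15] u=2 | in [-3,6] | out [-4,5] | prev [-3,5] | push {1}
  [16] u=0 | in [-3,6] | out [-4,5] | prev [-3,5] | push {2}
  [17] u=3 | in [-4,6] | out [-3,6] | prev [-2,6] | push {0}
  [18] u=1 | in [-4,6] | out [-4,6] | prev [-3,6] | push {3}
  [19] u=2 | in [-4,6] | out [-5,5] | prev [-4,5] | push {1}
  [20] u=0 | in [-4,6] | out [-5,5] | prev [-4,5] | push {2}
  [21] u=3 | in [-5,6] | out [-4,6] | prev [-3,6] | push {0}
  [22] u=1 | in [-5,6] | out [-5,6] | prev [-4,6] | push {3}
  [23] u=2 | in [-5,6] | out [-6,5] | prev [-5,5] | push {1}
  [24] u=0 | in [-5,6] | out [-6,5] | prev [-5,5] | push {2}
  [25] u=3 | in [-6,6] | out [-5,6] | prev [-4,6] | push {0}
  [26] u=1 | in [-6,6] | out [-6,6] | prev [-5,6] | push {3}
  [27] u=2 | in [-6,6] | out [-6,5] | ==
  [28] u=0 | in [-6,6] | out [-6,5] | ==
  [29] u=3 | in [-6,6] | out [-5,6] | ==

Converged values:
  [0] [-6,5]
  [1] [-6,6]
  [2] [-6,5]
  [3] [-5,6]

29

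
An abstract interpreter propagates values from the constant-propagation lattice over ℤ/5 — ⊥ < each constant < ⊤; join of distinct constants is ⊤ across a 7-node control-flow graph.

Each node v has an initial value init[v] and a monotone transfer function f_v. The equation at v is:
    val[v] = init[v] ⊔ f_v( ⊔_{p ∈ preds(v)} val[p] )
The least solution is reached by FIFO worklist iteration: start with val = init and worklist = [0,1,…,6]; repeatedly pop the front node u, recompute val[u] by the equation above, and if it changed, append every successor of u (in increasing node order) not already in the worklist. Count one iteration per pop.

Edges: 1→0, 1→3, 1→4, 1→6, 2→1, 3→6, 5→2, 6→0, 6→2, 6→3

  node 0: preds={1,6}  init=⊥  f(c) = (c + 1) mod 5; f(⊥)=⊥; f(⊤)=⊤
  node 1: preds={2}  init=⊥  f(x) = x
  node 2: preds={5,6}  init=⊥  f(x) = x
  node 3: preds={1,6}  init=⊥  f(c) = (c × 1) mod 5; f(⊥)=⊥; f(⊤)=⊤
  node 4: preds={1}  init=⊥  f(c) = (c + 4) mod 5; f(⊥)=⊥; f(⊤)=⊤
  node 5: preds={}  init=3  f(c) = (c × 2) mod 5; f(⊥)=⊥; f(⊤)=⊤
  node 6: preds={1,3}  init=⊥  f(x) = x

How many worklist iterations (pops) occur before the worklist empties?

15

Iteration log — 15 steps:
  step 1. node 0  ⊔preds=⊥  new=⊥  stable
  step 2. node 1  ⊔preds=⊥  new=⊥  stable
  step 3. node 2  ⊔preds=3  new=3  old=⊥  +wl: 1
  step 4. node 3  ⊔preds=⊥  new=⊥  stable
  step 5. node 4  ⊔preds=⊥  new=⊥  stable
  step 6. node 5  ⊔preds=⊥  new=3  stable
  step 7. node 6  ⊔preds=⊥  new=⊥  stable
  step 8. node 1  ⊔preds=3  new=3  old=⊥  +wl: 0,3,4,6
  step 9. node 0  ⊔preds=3  new=4  old=⊥  +wl: 
  step 10. node 3  ⊔preds=3  new=3  old=⊥  +wl: 
  step 11. node 4  ⊔preds=3  new=2  old=⊥  +wl: 
  step 12. node 6  ⊔preds=3  new=3  old=⊥  +wl: 0,2,3
  step 13. node 0  ⊔preds=3  new=4  stable
  step 14. node 2  ⊔preds=3  new=3  stable
  step 15. node 3  ⊔preds=3  new=3  stable

Least fixpoint reached:
  node 0: 4
  node 1: 3
  node 2: 3
  node 3: 3
  node 4: 2
  node 5: 3
  node 6: 3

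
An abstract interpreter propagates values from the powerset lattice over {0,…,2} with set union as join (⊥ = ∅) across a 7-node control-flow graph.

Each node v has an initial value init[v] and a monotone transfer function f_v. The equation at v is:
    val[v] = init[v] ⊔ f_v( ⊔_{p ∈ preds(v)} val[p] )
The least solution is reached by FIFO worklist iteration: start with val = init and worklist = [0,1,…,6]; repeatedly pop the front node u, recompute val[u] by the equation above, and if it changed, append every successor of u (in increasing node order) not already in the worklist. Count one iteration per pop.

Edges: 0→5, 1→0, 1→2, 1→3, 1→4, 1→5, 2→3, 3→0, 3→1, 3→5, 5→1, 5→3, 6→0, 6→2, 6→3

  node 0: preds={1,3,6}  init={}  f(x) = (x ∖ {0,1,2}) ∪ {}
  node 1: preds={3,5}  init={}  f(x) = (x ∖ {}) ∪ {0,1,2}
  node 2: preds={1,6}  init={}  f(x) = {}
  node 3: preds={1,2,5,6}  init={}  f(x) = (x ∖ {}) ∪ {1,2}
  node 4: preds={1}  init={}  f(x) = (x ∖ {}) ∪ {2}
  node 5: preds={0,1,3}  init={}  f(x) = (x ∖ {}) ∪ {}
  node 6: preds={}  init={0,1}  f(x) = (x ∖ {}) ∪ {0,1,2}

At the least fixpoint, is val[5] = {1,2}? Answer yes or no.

Iteration log — 11 steps:
  step 1. node 0  ⊔preds={0,1}  new={}  stable
  step 2. node 1  ⊔preds={}  new={0,1,2}  old={}  +wl: 0
  step 3. node 2  ⊔preds={0,1,2}  new={}  stable
  step 4. node 3  ⊔preds={0,1,2}  new={0,1,2}  old={}  +wl: 1
  step 5. node 4  ⊔preds={0,1,2}  new={0,1,2}  old={}  +wl: 
  step 6. node 5  ⊔preds={0,1,2}  new={0,1,2}  old={}  +wl: 3
  step 7. node 6  ⊔preds={}  new={0,1,2}  old={0,1}  +wl: 2
  step 8. node 0  ⊔preds={0,1,2}  new={}  stable
  step 9. node 1  ⊔preds={0,1,2}  new={0,1,2}  stable
  step 10. node 3  ⊔preds={0,1,2}  new={0,1,2}  stable
  step 11. node 2  ⊔preds={0,1,2}  new={}  stable

Least fixpoint reached:
  node 0: {}
  node 1: {0,1,2}
  node 2: {}
  node 3: {0,1,2}
  node 4: {0,1,2}
  node 5: {0,1,2}
  node 6: {0,1,2}

no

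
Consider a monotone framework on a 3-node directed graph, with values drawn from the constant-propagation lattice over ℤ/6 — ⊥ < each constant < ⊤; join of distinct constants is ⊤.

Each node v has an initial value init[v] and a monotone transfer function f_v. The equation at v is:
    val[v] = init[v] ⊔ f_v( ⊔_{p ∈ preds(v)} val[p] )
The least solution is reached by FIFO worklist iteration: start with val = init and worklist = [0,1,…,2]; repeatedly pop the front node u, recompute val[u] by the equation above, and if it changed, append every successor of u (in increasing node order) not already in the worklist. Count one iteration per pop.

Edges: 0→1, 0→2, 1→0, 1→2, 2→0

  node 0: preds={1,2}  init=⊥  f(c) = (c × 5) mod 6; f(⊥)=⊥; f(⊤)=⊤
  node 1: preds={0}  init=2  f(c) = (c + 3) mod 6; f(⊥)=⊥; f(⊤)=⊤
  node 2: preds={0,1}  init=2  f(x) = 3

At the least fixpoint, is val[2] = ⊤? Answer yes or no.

yes

Trace (6 dequeues):
  [1] u=0 | in 2 | out 4 | prev ⊥ | push {}
  [2] u=1 | in 4 | out ⊤ | prev 2 | push {0}
  [3] u=2 | in ⊤ | out ⊤ | prev 2 | push {}
  [4] u=0 | in ⊤ | out ⊤ | prev 4 | push {1,2}
  [5] u=1 | in ⊤ | out ⊤ | ==
  [6] u=2 | in ⊤ | out ⊤ | ==

Converged values:
  [0] ⊤
  [1] ⊤
  [2] ⊤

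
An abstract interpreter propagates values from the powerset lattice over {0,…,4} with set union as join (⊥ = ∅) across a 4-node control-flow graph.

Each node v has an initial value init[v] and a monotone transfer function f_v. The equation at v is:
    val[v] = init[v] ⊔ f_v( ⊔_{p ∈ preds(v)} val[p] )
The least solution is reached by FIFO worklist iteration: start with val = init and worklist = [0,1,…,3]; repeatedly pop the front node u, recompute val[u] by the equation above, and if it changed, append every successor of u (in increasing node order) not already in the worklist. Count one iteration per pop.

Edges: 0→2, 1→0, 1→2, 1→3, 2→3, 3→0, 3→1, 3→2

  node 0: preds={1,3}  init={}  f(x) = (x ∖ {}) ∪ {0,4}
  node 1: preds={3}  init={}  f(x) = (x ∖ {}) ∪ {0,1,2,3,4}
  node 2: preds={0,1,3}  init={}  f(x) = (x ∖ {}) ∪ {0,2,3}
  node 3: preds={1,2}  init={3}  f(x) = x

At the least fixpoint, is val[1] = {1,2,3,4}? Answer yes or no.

Worklist (7 pops):
  #1 pop 0: in={3} → {0,3,4} (was {}); enqueue []
  #2 pop 1: in={3} → {0,1,2,3,4} (was {}); enqueue [0]
  #3 pop 2: in={0,1,2,3,4} → {0,1,2,3,4} (was {}); enqueue []
  #4 pop 3: in={0,1,2,3,4} → {0,1,2,3,4} (was {3}); enqueue [1,2]
  #5 pop 0: in={0,1,2,3,4} → {0,1,2,3,4} (was {0,3,4}); enqueue []
  #6 pop 1: in={0,1,2,3,4} → {0,1,2,3,4} (no change)
  #7 pop 2: in={0,1,2,3,4} → {0,1,2,3,4} (no change)

Fixpoint:
  val[0] = {0,1,2,3,4}
  val[1] = {0,1,2,3,4}
  val[2] = {0,1,2,3,4}
  val[3] = {0,1,2,3,4}

no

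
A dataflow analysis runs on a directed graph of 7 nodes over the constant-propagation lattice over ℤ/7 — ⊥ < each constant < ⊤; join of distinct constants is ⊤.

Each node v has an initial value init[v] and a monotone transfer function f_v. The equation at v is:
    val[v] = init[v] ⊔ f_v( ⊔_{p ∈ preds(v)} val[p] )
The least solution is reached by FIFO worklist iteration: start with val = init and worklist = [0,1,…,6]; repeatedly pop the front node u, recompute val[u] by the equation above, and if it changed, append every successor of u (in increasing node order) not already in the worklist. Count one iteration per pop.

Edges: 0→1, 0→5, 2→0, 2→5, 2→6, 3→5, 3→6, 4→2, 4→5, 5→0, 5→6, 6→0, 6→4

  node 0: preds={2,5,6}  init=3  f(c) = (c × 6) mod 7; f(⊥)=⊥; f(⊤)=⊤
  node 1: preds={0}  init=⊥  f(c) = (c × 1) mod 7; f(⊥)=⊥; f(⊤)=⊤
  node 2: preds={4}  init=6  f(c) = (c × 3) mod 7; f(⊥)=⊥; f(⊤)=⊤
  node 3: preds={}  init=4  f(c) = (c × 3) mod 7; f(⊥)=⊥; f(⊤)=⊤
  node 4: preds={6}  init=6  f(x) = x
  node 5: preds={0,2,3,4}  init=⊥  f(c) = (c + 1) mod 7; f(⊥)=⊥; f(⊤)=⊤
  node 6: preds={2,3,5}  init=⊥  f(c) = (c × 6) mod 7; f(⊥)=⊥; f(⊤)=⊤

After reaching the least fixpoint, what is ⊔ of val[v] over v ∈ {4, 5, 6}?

⊤

Iteration log — 11 steps:
  step 1. node 0  ⊔preds=6  new=⊤  old=3  +wl: 
  step 2. node 1  ⊔preds=⊤  new=⊤  old=⊥  +wl: 
  step 3. node 2  ⊔preds=6  new=⊤  old=6  +wl: 0
  step 4. node 3  ⊔preds=⊥  new=4  stable
  step 5. node 4  ⊔preds=⊥  new=6  stable
  step 6. node 5  ⊔preds=⊤  new=⊤  old=⊥  +wl: 
  step 7. node 6  ⊔preds=⊤  new=⊤  old=⊥  +wl: 4
  step 8. node 0  ⊔preds=⊤  new=⊤  stable
  step 9. node 4  ⊔preds=⊤  new=⊤  old=6  +wl: 2,5
  step 10. node 2  ⊔preds=⊤  new=⊤  stable
  step 11. node 5  ⊔preds=⊤  new=⊤  stable

Least fixpoint reached:
  node 0: ⊤
  node 1: ⊤
  node 2: ⊤
  node 3: 4
  node 4: ⊤
  node 5: ⊤
  node 6: ⊤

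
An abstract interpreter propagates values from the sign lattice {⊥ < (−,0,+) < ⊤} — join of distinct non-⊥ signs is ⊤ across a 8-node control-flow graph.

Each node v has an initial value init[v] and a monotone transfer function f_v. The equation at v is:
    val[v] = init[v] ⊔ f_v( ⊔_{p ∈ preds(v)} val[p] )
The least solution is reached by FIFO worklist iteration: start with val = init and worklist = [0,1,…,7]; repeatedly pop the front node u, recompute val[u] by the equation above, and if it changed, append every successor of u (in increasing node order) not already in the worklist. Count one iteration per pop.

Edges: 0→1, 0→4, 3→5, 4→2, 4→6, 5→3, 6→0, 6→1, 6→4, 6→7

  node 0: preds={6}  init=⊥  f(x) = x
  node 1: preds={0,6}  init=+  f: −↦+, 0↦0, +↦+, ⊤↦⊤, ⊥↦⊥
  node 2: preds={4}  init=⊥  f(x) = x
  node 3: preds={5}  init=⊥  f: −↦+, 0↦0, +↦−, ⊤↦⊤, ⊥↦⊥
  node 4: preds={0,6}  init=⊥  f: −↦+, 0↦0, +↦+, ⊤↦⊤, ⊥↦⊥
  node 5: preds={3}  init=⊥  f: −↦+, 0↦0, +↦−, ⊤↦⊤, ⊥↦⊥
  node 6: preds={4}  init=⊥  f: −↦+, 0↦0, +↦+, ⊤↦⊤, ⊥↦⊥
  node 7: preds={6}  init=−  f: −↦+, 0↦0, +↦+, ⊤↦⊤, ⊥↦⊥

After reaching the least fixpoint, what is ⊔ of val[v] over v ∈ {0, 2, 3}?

Iteration log — 8 steps:
  step 1. node 0  ⊔preds=⊥  new=⊥  stable
  step 2. node 1  ⊔preds=⊥  new=+  stable
  step 3. node 2  ⊔preds=⊥  new=⊥  stable
  step 4. node 3  ⊔preds=⊥  new=⊥  stable
  step 5. node 4  ⊔preds=⊥  new=⊥  stable
  step 6. node 5  ⊔preds=⊥  new=⊥  stable
  step 7. node 6  ⊔preds=⊥  new=⊥  stable
  step 8. node 7  ⊔preds=⊥  new=−  stable

Least fixpoint reached:
  node 0: ⊥
  node 1: +
  node 2: ⊥
  node 3: ⊥
  node 4: ⊥
  node 5: ⊥
  node 6: ⊥
  node 7: −

⊥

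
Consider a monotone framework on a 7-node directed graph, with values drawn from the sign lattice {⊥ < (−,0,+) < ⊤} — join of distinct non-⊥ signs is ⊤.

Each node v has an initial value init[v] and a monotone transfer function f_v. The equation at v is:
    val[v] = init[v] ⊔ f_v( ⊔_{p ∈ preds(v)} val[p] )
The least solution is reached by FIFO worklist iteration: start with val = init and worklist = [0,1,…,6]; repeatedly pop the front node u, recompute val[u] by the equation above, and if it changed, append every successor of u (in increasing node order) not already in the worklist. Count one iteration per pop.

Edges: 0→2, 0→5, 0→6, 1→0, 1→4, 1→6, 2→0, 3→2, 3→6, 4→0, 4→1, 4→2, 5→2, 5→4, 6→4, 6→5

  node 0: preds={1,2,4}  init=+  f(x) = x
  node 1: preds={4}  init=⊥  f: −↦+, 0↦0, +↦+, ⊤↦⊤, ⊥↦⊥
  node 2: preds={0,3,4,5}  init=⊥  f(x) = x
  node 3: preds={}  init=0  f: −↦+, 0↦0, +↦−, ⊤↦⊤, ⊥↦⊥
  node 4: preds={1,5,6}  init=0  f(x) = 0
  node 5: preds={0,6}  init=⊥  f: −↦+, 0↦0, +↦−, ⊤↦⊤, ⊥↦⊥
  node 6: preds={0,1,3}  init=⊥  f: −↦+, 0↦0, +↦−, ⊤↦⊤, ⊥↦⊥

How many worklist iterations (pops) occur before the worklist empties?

Iteration log — 11 steps:
  step 1. node 0  ⊔preds=0  new=⊤  old=+  +wl: 
  step 2. node 1  ⊔preds=0  new=0  old=⊥  +wl: 0
  step 3. node 2  ⊔preds=⊤  new=⊤  old=⊥  +wl: 
  step 4. node 3  ⊔preds=⊥  new=0  stable
  step 5. node 4  ⊔preds=0  new=0  stable
  step 6. node 5  ⊔preds=⊤  new=⊤  old=⊥  +wl: 2,4
  step 7. node 6  ⊔preds=⊤  new=⊤  old=⊥  +wl: 5
  step 8. node 0  ⊔preds=⊤  new=⊤  stable
  step 9. node 2  ⊔preds=⊤  new=⊤  stable
  step 10. node 4  ⊔preds=⊤  new=0  stable
  step 11. node 5  ⊔preds=⊤  new=⊤  stable

Least fixpoint reached:
  node 0: ⊤
  node 1: 0
  node 2: ⊤
  node 3: 0
  node 4: 0
  node 5: ⊤
  node 6: ⊤

11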